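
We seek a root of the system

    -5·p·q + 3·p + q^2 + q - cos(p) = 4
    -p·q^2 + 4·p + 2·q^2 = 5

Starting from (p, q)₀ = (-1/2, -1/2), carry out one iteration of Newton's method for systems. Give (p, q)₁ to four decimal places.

At (-1/2, -1/2): F = (-7.877583, -6.3750).
Jacobian J = [[-5·q + sin(p) + 3, -5·p + 2·q + 1], [-q^2 + 4, -2·p·q + 4·q]].
At the point, J = [[5.020574, 2.5000], [3.7500, -2.5000]] (det J = -21.926436).
Solving J·Δ = −F gives Δ = (1.6250, -0.1124).
Then the next iterate is (p, q)₁ = (1.1250, -0.6124).

(1.1250, -0.6124)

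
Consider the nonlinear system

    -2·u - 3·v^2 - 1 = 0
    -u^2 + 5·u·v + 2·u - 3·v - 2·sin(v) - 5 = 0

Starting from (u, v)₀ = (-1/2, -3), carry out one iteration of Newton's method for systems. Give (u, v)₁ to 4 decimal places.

At (-1/2, -3): F = (-27.0000, 10.532240).
Jacobian J = [[-2, -6·v], [-2·u + 5·v + 2, 5·u - 2·cos(v) - 3]].
At the point, J = [[-2.0000, 18.0000], [-12.0000, -3.520015]] (det J = 223.040030).
Solving J·Δ = −F gives Δ = (0.4239, 1.5471).
Then the next iterate is (u, v)₁ = (-0.0761, -1.4529).

(-0.0761, -1.4529)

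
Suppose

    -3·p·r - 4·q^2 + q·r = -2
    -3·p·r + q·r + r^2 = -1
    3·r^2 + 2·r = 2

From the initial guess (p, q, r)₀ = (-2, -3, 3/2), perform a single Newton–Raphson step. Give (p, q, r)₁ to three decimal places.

(-0.729, -1.536, 0.795)

At (-2, -3, 3/2): F = (-29.500, 7.750, 7.750).
Jacobian J = [[-3·r, -8·q + r, -3·p + q], [-3·r, r, -3·p + q + 2·r], [0, 0, 6·r + 2]].
At the point, J = [[-4.500, 25.500, 3.000], [-4.500, 1.500, 6.000], [0.000, 0.000, 11.000]] (det J = 1188.000).
Solving J·Δ = −F gives Δ = (1.271, 1.464, -0.705).
Then the next iterate is (p, q, r)₁ = (-0.729, -1.536, 0.795).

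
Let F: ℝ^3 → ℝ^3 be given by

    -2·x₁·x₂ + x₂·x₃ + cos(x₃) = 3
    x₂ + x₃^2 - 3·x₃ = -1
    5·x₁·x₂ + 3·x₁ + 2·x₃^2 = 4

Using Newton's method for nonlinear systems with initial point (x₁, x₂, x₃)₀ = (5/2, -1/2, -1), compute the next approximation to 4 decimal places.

(3.5832, -0.1745, -0.0349)

At (5/2, -1/2, -1): F = (0.540302, 4.5000, -0.7500).
Jacobian J = [[-2·x₂, -2·x₁ + x₃, x₂ - sin(x₃)], [0, 1, 2·x₃ - 3], [5·x₂ + 3, 5·x₁, 4·x₃]].
At the point, J = [[1.0000, -6.0000, 0.341471], [0.0000, 1.0000, -5.0000], [0.5000, 12.5000, -4.0000]] (det J = 73.329265).
Solving J·Δ = −F gives Δ = (1.0832, 0.3255, 0.9651).
Then the next iterate is (x₁, x₂, x₃)₁ = (3.5832, -0.1745, -0.0349).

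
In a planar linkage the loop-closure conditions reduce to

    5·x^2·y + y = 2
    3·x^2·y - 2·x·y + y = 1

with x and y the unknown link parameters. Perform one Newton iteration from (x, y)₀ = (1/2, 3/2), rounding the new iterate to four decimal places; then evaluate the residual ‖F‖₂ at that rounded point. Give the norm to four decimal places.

At (1/2, 3/2): F = (1.3750, 0.1250).
Jacobian J = [[10·x·y, 5·x^2 + 1], [6·x·y - 2·y, 3·x^2 - 2·x + 1]].
At the point, J = [[7.5000, 2.2500], [1.5000, 0.7500]] (det J = 2.2500).
Solving J·Δ = −F gives Δ = (-0.3333, 0.5000).
Then the next iterate is (x, y)₁ = (0.1667, 2.0000).
Re-evaluating at (0.1667, 2.0000): F = (0.277889, 0.499933), so ‖F‖₂ = 0.5720.

0.5720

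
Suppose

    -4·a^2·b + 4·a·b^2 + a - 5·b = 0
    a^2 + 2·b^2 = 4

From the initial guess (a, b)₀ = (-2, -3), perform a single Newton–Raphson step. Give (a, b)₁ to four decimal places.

At (-2, -3): F = (-11.0000, 18.0000).
Jacobian J = [[-8·a·b + 4·b^2 + 1, -4·a^2 + 8·a·b - 5], [2·a, 4·b]].
At the point, J = [[-11.0000, 27.0000], [-4.0000, -12.0000]] (det J = 240.0000).
Solving J·Δ = −F gives Δ = (1.4750, 1.0083).
Then the next iterate is (a, b)₁ = (-0.5250, -1.9917).

(-0.5250, -1.9917)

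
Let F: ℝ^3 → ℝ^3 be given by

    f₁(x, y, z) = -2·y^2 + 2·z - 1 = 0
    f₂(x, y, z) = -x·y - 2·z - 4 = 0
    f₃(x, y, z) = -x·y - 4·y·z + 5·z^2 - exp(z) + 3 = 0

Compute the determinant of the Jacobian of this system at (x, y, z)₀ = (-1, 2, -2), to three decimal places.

386.165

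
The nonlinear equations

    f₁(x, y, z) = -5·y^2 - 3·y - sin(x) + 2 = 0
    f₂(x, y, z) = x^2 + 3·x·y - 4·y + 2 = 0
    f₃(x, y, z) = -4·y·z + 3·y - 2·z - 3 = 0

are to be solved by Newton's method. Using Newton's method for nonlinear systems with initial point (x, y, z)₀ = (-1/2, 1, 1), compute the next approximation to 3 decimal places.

(-0.114, 0.549, 0.075)

At (-1/2, 1, 1): F = (-5.52057, -3.250, -6.000).
Jacobian J = [[-cos(x), -10·y - 3, 0], [2·x + 3·y, 3·x - 4, 0], [0, -4·z + 3, -4·y - 2]].
At the point, J = [[-0.87758, -13.000, 0.000], [2.000, -5.500, 0.000], [0.000, -1.000, -6.000]] (det J = -184.96022).
Solving J·Δ = −F gives Δ = (0.386, -0.451, -0.925).
Then the next iterate is (x, y, z)₁ = (-0.114, 0.549, 0.075).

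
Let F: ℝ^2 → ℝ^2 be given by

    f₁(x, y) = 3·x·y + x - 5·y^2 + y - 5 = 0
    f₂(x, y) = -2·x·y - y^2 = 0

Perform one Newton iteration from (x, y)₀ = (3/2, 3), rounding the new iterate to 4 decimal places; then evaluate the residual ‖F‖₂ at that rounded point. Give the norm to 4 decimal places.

At (3/2, 3): F = (-32.0000, -18.0000).
Jacobian J = [[3·y + 1, 3·x - 10·y + 1], [-2·y, -2·x - 2·y]].
At the point, J = [[10.0000, -24.5000], [-6.0000, -9.0000]] (det J = -237.0000).
Solving J·Δ = −F gives Δ = (-0.6456, -1.5696).
Then the next iterate is (x, y)₁ = (0.8544, 1.4304).
Re-evaluating at (0.8544, 1.4304): F = (-9.279020, -4.490312), so ‖F‖₂ = 10.3084.

10.3084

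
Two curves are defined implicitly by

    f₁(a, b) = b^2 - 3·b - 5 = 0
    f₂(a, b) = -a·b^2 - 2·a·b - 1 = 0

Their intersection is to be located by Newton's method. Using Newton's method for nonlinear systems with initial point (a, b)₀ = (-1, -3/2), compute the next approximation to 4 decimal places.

(1.7222, -1.2083)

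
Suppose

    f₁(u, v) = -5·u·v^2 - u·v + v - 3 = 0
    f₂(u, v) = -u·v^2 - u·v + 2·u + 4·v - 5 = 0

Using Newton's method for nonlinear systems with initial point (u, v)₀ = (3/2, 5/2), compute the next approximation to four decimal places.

(2.1937, 0.5385)

At (3/2, 5/2): F = (-51.1250, -5.1250).
Jacobian J = [[-5·v^2 - v, -10·u·v - u + 1], [-v^2 - v + 2, -2·u·v - u + 4]].
At the point, J = [[-33.7500, -38.0000], [-6.7500, -5.0000]] (det J = -87.7500).
Solving J·Δ = −F gives Δ = (0.6937, -1.9615).
Then the next iterate is (u, v)₁ = (2.1937, 0.5385).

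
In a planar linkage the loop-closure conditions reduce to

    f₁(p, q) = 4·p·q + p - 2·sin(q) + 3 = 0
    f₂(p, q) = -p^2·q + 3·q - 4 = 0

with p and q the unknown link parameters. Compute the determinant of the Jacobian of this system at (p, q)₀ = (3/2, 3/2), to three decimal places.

31.613

J = [[4·q + 1, 4·p - 2·cos(q)], [-2·p·q, -p^2 + 3]].
At the point, J = [[7.000, 5.85853], [-4.500, 0.750]].
det J = 31.613.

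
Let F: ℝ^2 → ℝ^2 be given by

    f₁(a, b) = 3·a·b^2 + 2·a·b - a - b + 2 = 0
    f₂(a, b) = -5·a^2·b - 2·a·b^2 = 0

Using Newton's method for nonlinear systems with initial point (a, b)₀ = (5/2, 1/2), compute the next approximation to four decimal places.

(1.9136, 0.2448)

At (5/2, 1/2): F = (3.3750, -16.8750).
Jacobian J = [[3·b^2 + 2·b - 1, 6·a·b + 2·a - 1], [-10·a·b - 2·b^2, -5·a^2 - 4·a·b]].
At the point, J = [[0.7500, 11.5000], [-13.0000, -36.2500]] (det J = 122.3125).
Solving J·Δ = −F gives Δ = (-0.5864, -0.2552).
Then the next iterate is (a, b)₁ = (1.9136, 0.2448).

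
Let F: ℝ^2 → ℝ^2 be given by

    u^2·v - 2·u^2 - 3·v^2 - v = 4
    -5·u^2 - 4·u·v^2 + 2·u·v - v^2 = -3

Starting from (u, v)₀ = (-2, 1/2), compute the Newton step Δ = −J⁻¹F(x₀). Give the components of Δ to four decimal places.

At (-2, 1/2): F = (-11.2500, -17.2500).
Jacobian J = [[2·u·v - 4·u, u^2 - 6·v - 1], [-10·u - 4·v^2 + 2·v, -8·u·v + 2·u - 2·v]].
At the point, J = [[6.0000, 0.0000], [20.0000, 3.0000]] (det J = 18.0000).
Solving J·Δ = −F gives Δ = (1.8750, -6.7500).

(1.8750, -6.7500)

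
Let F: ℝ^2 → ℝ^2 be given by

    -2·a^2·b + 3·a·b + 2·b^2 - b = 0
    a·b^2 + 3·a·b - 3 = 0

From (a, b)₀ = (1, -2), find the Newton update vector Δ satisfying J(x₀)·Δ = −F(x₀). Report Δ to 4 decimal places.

(-2.6667, 0.3333)

At (1, -2): F = (8.0000, -5.0000).
Jacobian J = [[-4·a·b + 3·b, -2·a^2 + 3·a + 4·b - 1], [b^2 + 3·b, 2·a·b + 3·a]].
At the point, J = [[2.0000, -8.0000], [-2.0000, -1.0000]] (det J = -18.0000).
Solving J·Δ = −F gives Δ = (-2.6667, 0.3333).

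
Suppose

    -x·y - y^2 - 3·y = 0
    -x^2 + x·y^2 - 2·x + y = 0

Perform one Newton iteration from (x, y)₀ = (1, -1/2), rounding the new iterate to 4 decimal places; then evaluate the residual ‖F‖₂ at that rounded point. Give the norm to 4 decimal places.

0.3927

At (1, -1/2): F = (1.7500, -3.2500).
Jacobian J = [[-y, -x - 2·y - 3], [-2·x + y^2 - 2, 2·x·y + 1]].
At the point, J = [[0.5000, -3.0000], [-3.7500, 0.0000]] (det J = -11.2500).
Solving J·Δ = −F gives Δ = (-0.8667, 0.4389).
Then the next iterate is (x, y)₁ = (0.1333, -0.0611).
Re-evaluating at (0.1333, -0.0611): F = (0.187711, -0.344971), so ‖F‖₂ = 0.3927.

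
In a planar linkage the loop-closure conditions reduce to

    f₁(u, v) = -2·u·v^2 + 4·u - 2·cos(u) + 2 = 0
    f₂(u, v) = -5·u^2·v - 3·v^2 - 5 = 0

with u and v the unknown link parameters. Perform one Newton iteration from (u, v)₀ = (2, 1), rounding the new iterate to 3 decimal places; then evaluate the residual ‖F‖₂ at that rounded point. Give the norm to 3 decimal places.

At (2, 1): F = (6.83229, -28.000).
Jacobian J = [[-2·v^2 + 2·sin(u) + 4, -4·u·v], [-10·u·v, -5·u^2 - 6·v]].
At the point, J = [[3.81859, -8.000], [-20.000, -26.000]] (det J = -259.28347).
Solving J·Δ = −F gives Δ = (-1.549, 0.115).
Then the next iterate is (u, v)₁ = (0.451, 1.115).
Re-evaluating at (0.451, 1.115): F = (0.88259, -9.86364), so ‖F‖₂ = 9.903.

9.903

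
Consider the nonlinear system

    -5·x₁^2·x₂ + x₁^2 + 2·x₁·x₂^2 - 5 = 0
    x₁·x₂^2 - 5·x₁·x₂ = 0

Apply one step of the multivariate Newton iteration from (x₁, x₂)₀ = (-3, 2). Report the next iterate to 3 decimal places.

At (-3, 2): F = (-110.000, 18.000).
Jacobian J = [[-10·x₁·x₂ + 2·x₁ + 2·x₂^2, -5·x₁^2 + 4·x₁·x₂], [x₂^2 - 5·x₂, 2·x₁·x₂ - 5·x₁]].
At the point, J = [[62.000, -69.000], [-6.000, 3.000]] (det J = -228.000).
Solving J·Δ = −F gives Δ = (4.000, 2.000).
Then the next iterate is (x₁, x₂)₁ = (1.000, 4.000).

(1.000, 4.000)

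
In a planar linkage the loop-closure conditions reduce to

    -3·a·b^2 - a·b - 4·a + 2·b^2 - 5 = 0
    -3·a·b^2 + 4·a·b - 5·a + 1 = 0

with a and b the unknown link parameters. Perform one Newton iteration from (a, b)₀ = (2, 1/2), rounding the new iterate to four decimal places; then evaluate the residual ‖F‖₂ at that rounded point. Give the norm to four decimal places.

4.8326

At (2, 1/2): F = (-15.0000, -6.5000).
Jacobian J = [[-3·b^2 - b - 4, -6·a·b - a + 4·b], [-3·b^2 + 4·b - 5, -6·a·b + 4·a]].
At the point, J = [[-5.2500, -6.0000], [-3.7500, 2.0000]] (det J = -33.0000).
Solving J·Δ = −F gives Δ = (-2.0909, -0.6705).
Then the next iterate is (a, b)₁ = (-0.0909, -0.1705).
Re-evaluating at (-0.0909, -0.1705): F = (-4.585830, 1.524421), so ‖F‖₂ = 4.8326.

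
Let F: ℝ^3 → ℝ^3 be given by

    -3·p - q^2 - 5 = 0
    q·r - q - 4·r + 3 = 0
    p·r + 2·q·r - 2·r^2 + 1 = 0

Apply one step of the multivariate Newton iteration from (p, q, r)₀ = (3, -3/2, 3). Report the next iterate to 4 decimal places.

(-0.8922, 0.0245, 1.3725)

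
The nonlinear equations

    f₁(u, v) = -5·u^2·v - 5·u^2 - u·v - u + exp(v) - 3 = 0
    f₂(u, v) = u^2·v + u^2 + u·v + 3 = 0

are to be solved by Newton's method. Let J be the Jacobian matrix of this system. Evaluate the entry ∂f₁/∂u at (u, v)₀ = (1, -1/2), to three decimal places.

-5.500

∂f₁/∂u = -10·u·v - 10·u - v - 1.
At (1, -1/2) this is -5.500.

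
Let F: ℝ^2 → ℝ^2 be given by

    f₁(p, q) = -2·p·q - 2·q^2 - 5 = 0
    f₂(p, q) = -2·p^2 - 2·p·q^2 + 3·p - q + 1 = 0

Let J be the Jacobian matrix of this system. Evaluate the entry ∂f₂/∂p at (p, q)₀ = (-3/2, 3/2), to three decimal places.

∂f₂/∂p = -4·p - 2·q^2 + 3.
At (-3/2, 3/2) this is 4.500.

4.500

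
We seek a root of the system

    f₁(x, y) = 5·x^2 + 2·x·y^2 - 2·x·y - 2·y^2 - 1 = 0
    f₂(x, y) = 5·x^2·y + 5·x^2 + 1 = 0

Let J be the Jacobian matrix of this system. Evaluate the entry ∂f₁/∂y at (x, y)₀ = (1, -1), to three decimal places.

-2.000

∂f₁/∂y = 4·x·y - 2·x - 4·y.
At (1, -1) this is -2.000.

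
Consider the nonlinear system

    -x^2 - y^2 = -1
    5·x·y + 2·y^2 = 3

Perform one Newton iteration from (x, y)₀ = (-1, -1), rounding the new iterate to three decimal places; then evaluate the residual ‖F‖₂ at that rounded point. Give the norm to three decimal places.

0.539

At (-1, -1): F = (-1.000, 4.000).
Jacobian J = [[-2·x, -2·y], [5·y, 5·x + 4·y]].
At the point, J = [[2.000, 2.000], [-5.000, -9.000]] (det J = -8.000).
Solving J·Δ = −F gives Δ = (0.125, 0.375).
Then the next iterate is (x, y)₁ = (-0.875, -0.625).
Re-evaluating at (-0.875, -0.625): F = (-0.15625, 0.51562), so ‖F‖₂ = 0.539.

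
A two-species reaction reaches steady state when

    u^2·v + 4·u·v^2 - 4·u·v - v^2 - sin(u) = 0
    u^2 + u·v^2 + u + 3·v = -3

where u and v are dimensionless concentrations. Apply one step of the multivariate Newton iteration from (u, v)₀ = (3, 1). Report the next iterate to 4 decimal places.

At (3, 1): F = (7.858880, 21.0000).
Jacobian J = [[2·u·v + 4·v^2 - 4·v - cos(u), u^2 + 8·u·v - 4·u - 2·v], [2·u + v^2 + 1, 2·u·v + 3]].
At the point, J = [[6.989992, 19.0000], [8.0000, 9.0000]] (det J = -89.090068).
Solving J·Δ = −F gives Δ = (-3.6847, 0.9420).
Then the next iterate is (u, v)₁ = (-0.6847, 1.9420).

(-0.6847, 1.9420)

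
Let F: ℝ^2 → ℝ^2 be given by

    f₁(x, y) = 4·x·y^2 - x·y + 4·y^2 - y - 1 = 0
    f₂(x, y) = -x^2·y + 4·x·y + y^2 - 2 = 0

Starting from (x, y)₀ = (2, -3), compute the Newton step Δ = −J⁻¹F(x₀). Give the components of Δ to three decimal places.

(-7.782, -2.500)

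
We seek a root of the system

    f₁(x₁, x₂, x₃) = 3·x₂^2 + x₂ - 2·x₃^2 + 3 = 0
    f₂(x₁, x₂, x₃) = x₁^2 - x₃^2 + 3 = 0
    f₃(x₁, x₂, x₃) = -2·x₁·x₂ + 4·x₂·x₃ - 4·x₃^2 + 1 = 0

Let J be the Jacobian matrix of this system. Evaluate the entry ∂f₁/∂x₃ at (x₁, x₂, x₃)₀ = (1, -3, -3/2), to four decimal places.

∂f₁/∂x₃ = -4·x₃.
At (1, -3, -3/2) this is 6.0000.

6.0000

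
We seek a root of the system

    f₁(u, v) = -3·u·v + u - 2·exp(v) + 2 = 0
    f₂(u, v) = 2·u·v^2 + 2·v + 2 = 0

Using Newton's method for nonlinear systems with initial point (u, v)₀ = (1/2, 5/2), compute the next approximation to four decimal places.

At (1/2, 5/2): F = (-25.614988, 13.2500).
Jacobian J = [[-3·v + 1, -3·u - 2·exp(v)], [2·v^2, 4·u·v + 2]].
At the point, J = [[-6.5000, -25.864988], [12.5000, 7.0000]] (det J = 277.812349).
Solving J·Δ = −F gives Δ = (-0.5882, -0.8425).
Then the next iterate is (u, v)₁ = (-0.0882, 1.6575).

(-0.0882, 1.6575)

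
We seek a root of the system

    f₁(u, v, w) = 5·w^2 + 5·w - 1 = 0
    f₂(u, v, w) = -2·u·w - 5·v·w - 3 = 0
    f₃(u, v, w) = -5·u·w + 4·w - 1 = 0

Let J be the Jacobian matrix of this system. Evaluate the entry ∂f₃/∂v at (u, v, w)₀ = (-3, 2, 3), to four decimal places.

∂f₃/∂v = 0.
At (-3, 2, 3) this is 0.0000.

0.0000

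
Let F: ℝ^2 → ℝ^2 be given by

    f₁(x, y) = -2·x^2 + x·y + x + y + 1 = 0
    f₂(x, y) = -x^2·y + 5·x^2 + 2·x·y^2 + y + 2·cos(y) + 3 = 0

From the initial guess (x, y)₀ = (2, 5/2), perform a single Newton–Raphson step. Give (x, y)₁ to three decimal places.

(1.443, 0.831)

At (2, 5/2): F = (2.500, 38.89771).
Jacobian J = [[-4·x + y + 1, x + 1], [-2·x·y + 10·x + 2·y^2, -x^2 + 4·x·y - 2·sin(y) + 1]].
At the point, J = [[-4.500, 3.000], [22.500, 15.80306]] (det J = -138.61375).
Solving J·Δ = −F gives Δ = (-0.557, -1.669).
Then the next iterate is (x, y)₁ = (1.443, 0.831).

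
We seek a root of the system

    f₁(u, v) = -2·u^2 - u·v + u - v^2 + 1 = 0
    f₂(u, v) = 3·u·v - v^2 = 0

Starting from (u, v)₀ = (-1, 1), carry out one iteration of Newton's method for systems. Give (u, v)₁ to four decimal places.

(-0.6471, 0.4118)

At (-1, 1): F = (-2.0000, -4.0000).
Jacobian J = [[-4·u - v + 1, -u - 2·v], [3·v, 3·u - 2·v]].
At the point, J = [[4.0000, -1.0000], [3.0000, -5.0000]] (det J = -17.0000).
Solving J·Δ = −F gives Δ = (0.3529, -0.5882).
Then the next iterate is (u, v)₁ = (-0.6471, 0.4118).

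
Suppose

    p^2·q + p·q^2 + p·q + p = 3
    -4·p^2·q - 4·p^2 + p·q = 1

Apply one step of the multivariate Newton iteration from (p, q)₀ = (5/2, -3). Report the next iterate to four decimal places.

(1.6368, -2.5751)

At (5/2, -3): F = (-4.2500, 41.5000).
Jacobian J = [[2·p·q + q^2 + q + 1, p^2 + 2·p·q + p], [-8·p·q - 8·p + q, -4·p^2 + p]].
At the point, J = [[-8.0000, -6.2500], [37.0000, -22.5000]] (det J = 411.2500).
Solving J·Δ = −F gives Δ = (-0.8632, 0.4249).
Then the next iterate is (p, q)₁ = (1.6368, -2.5751).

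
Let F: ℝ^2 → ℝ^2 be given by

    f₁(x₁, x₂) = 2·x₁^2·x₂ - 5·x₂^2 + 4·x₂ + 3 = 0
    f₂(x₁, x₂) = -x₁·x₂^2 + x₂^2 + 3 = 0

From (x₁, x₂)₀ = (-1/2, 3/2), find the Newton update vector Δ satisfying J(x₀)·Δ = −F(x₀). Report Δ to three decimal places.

At (-1/2, 3/2): F = (-1.500, 6.375).
Jacobian J = [[4·x₁·x₂, 2·x₁^2 - 10·x₂ + 4], [-x₂^2, -2·x₁·x₂ + 2·x₂]].
At the point, J = [[-3.000, -10.500], [-2.250, 4.500]] (det J = -37.125).
Solving J·Δ = −F gives Δ = (1.621, -0.606).

(1.621, -0.606)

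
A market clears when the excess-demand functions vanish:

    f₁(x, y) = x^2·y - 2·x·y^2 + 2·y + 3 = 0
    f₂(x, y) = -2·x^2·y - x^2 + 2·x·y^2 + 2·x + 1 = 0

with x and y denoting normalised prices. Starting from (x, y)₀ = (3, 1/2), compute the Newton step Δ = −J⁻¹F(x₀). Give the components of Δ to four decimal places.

At (3, 1/2): F = (7.0000, -9.5000).
Jacobian J = [[2·x·y - 2·y^2, x^2 - 4·x·y + 2], [-4·x·y - 2·x + 2·y^2 + 2, -2·x^2 + 4·x·y]].
At the point, J = [[2.5000, 5.0000], [-9.5000, -12.0000]] (det J = 17.5000).
Solving J·Δ = −F gives Δ = (2.0857, -2.4429).

(2.0857, -2.4429)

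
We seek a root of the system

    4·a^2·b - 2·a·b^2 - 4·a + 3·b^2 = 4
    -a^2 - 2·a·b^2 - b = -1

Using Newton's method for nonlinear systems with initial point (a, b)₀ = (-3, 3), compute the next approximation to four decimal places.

At (-3, 3): F = (197.0000, 43.0000).
Jacobian J = [[8·a·b - 2·b^2 - 4, 4·a^2 - 4·a·b + 6·b], [-2·a - 2·b^2, -4·a·b - 1]].
At the point, J = [[-94.0000, 90.0000], [-12.0000, 35.0000]] (det J = -2210.0000).
Solving J·Δ = −F gives Δ = (1.3688, -0.7593).
Then the next iterate is (a, b)₁ = (-1.6312, 2.2407).

(-1.6312, 2.2407)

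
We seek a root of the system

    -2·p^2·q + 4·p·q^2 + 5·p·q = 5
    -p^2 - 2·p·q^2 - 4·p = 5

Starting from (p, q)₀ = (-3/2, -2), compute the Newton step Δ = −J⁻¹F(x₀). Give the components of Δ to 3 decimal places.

(0.383, 0.608)

At (-3/2, -2): F = (-5.000, 10.750).
Jacobian J = [[-4·p·q + 4·q^2 + 5·q, -2·p^2 + 8·p·q + 5·p], [-2·p - 2·q^2 - 4, -4·p·q]].
At the point, J = [[-6.000, 12.000], [-9.000, -12.000]] (det J = 180.000).
Solving J·Δ = −F gives Δ = (0.383, 0.608).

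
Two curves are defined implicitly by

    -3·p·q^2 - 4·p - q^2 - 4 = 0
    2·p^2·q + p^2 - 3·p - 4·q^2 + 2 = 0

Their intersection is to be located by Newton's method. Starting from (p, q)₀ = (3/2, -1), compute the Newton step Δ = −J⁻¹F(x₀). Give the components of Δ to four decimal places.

At (3/2, -1): F = (-15.5000, -8.7500).
Jacobian J = [[-3·q^2 - 4, -6·p·q - 2·q], [4·p·q + 2·p - 3, 2·p^2 - 8·q]].
At the point, J = [[-7.0000, 11.0000], [-6.0000, 12.5000]] (det J = -21.5000).
Solving J·Δ = −F gives Δ = (-4.5349, -1.4767).

(-4.5349, -1.4767)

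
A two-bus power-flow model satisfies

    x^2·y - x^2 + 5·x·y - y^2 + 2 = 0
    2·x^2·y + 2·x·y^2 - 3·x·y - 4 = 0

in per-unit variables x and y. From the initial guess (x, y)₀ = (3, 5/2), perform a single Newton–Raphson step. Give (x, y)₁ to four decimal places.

At (3, 5/2): F = (46.7500, 56.0000).
Jacobian J = [[2·x·y - 2·x + 5·y, x^2 + 5·x - 2·y], [4·x·y + 2·y^2 - 3·y, 2·x^2 + 4·x·y - 3·x]].
At the point, J = [[21.5000, 19.0000], [35.0000, 39.0000]] (det J = 173.5000).
Solving J·Δ = −F gives Δ = (-4.3761, 2.4914).
Then the next iterate is (x, y)₁ = (-1.3761, 4.9914).

(-1.3761, 4.9914)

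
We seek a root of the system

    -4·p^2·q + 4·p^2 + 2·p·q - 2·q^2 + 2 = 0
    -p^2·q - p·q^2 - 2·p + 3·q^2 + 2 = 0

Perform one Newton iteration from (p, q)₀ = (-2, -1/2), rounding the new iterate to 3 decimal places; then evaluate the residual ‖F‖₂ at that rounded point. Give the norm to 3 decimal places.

8.620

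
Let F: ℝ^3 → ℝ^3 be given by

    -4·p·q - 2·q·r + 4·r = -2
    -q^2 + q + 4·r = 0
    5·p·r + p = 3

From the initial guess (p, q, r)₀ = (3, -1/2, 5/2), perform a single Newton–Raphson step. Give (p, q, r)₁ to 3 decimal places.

At (3, -1/2, 5/2): F = (20.500, 9.250, 37.500).
Jacobian J = [[-4·q, -4·p - 2·r, -2·q + 4], [0, -2·q + 1, 4], [5·r + 1, 0, 5·p]].
At the point, J = [[2.000, -17.000, 5.000], [0.000, 2.000, 4.000], [13.500, 0.000, 15.000]] (det J = -993.000).
Solving J·Δ = −F gives Δ = (0.049, 0.463, -2.544).
Then the next iterate is (p, q, r)₁ = (3.049, -0.037, -0.044).

(3.049, -0.037, -0.044)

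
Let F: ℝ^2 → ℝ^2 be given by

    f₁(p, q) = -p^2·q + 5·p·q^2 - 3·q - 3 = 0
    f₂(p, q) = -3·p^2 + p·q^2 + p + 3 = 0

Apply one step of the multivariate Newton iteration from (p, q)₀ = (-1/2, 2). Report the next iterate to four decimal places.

(-1.0756, -0.4274)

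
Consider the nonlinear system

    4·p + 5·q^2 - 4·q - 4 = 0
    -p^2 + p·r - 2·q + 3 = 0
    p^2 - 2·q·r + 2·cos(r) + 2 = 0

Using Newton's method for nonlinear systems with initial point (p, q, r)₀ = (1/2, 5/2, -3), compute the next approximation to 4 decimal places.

At (1/2, 5/2, -3): F = (19.2500, -3.7500, 15.270015).
Jacobian J = [[4, 10·q - 4, 0], [-2·p + r, -2, p], [2·p, -2·r, -2·q - 2·sin(r)]].
At the point, J = [[4.0000, 21.0000, 0.0000], [-4.0000, -2.0000, 0.5000], [1.0000, 6.0000, -4.717760]] (det J = -360.049759).
Solving J·Δ = −F gives Δ = (-0.2425, -0.8705, 2.0782).
Then the next iterate is (p, q, r)₁ = (0.2575, 1.6295, -0.9218).

(0.2575, 1.6295, -0.9218)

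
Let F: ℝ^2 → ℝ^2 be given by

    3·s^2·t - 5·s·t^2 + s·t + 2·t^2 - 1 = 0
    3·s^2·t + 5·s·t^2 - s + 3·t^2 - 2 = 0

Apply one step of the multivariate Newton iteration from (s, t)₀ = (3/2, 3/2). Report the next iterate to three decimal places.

At (3/2, 3/2): F = (-1.000, 30.250).
Jacobian J = [[6·s·t - 5·t^2 + t, 3·s^2 - 10·s·t + s + 4·t], [6·s·t + 5·t^2 - 1, 3·s^2 + 10·s·t + 6·t]].
At the point, J = [[3.750, -8.250], [23.750, 38.250]] (det J = 339.375).
Solving J·Δ = −F gives Δ = (-0.623, -0.404).
Then the next iterate is (s, t)₁ = (0.877, 1.096).

(0.877, 1.096)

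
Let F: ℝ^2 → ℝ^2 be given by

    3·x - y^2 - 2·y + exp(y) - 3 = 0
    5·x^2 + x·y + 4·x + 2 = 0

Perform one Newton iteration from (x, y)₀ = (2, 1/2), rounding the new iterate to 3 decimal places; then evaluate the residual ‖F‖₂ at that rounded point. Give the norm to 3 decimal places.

At (2, 1/2): F = (3.39872, 31.000).
Jacobian J = [[3, -2·y + exp(y) - 2], [10·x + y + 4, x]].
At the point, J = [[3.000, -1.35128], [24.500, 2.000]] (det J = 39.10633).
Solving J·Δ = −F gives Δ = (-1.245, -0.249).
Then the next iterate is (x, y)₁ = (0.755, 0.251).
Re-evaluating at (0.755, 0.251): F = (-0.01469, 8.05963), so ‖F‖₂ = 8.060.

8.060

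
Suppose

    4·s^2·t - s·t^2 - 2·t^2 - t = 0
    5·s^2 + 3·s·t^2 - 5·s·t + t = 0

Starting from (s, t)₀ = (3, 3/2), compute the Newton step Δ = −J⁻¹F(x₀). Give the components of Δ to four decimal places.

(-2.3846, 1.9615)

At (3, 3/2): F = (41.2500, 44.2500).
Jacobian J = [[8·s·t - t^2, 4·s^2 - 2·s·t - 4·t - 1], [10·s + 3·t^2 - 5·t, 6·s·t - 5·s + 1]].
At the point, J = [[33.7500, 20.0000], [29.2500, 13.0000]] (det J = -146.2500).
Solving J·Δ = −F gives Δ = (-2.3846, 1.9615).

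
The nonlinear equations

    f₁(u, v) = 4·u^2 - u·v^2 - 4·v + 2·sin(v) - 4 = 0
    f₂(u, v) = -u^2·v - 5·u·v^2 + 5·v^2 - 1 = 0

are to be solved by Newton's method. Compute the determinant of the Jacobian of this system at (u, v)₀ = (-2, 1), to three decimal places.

-440.919

J = [[8·u - v^2, -2·u·v + 2·cos(v) - 4], [-2·u·v - 5·v^2, -u^2 - 10·u·v + 10·v]].
At the point, J = [[-17.000, 1.08060], [-1.000, 26.000]].
det J = -440.919.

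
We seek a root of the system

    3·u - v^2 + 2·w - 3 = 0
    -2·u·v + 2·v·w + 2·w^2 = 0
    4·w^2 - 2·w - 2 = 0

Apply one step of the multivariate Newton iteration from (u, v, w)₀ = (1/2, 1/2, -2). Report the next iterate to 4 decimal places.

(1.5781, -0.0156, -1.0000)

At (1/2, 1/2, -2): F = (-5.7500, 5.5000, 18.0000).
Jacobian J = [[3, -2·v, 2], [-2·v, -2·u + 2·w, 2·v + 4·w], [0, 0, 8·w - 2]].
At the point, J = [[3.0000, -1.0000, 2.0000], [-1.0000, -5.0000, -7.0000], [0.0000, 0.0000, -18.0000]] (det J = 288.0000).
Solving J·Δ = −F gives Δ = (1.0781, -0.5156, 1.0000).
Then the next iterate is (u, v, w)₁ = (1.5781, -0.0156, -1.0000).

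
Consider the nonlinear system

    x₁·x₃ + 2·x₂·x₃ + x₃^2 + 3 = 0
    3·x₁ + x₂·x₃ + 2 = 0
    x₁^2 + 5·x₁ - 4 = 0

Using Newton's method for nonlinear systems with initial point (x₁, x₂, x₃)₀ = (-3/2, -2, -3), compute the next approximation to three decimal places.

(3.125, 5.581, -5.683)

At (-3/2, -2, -3): F = (28.500, 3.500, -9.250).
Jacobian J = [[x₃, 2·x₃, x₁ + 2·x₂ + 2·x₃], [3, x₃, x₂], [2·x₁ + 5, 0, 0]].
At the point, J = [[-3.000, -6.000, -11.500], [3.000, -3.000, -2.000], [2.000, 0.000, 0.000]] (det J = -45.000).
Solving J·Δ = −F gives Δ = (4.625, 7.581, -2.683).
Then the next iterate is (x₁, x₂, x₃)₁ = (3.125, 5.581, -5.683).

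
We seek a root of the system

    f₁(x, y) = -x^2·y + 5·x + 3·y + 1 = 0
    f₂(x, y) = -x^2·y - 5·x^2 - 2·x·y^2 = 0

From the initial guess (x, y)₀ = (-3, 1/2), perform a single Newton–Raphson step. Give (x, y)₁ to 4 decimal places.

(-1.6140, -0.4854)

At (-3, 1/2): F = (-17.0000, -48.0000).
Jacobian J = [[-2·x·y + 5, -x^2 + 3], [-2·x·y - 10·x - 2·y^2, -x^2 - 4·x·y]].
At the point, J = [[8.0000, -6.0000], [32.5000, -3.0000]] (det J = 171.0000).
Solving J·Δ = −F gives Δ = (1.3860, -0.9854).
Then the next iterate is (x, y)₁ = (-1.6140, -0.4854).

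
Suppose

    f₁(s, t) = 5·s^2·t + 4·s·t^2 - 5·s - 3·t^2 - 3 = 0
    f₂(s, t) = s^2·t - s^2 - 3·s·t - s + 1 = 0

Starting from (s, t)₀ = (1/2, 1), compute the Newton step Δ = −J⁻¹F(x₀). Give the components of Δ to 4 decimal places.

At (1/2, 1): F = (-5.2500, -1.0000).
Jacobian J = [[10·s·t + 4·t^2 - 5, 5·s^2 + 8·s·t - 6·t], [2·s·t - 2·s - 3·t - 1, s^2 - 3·s]].
At the point, J = [[4.0000, -0.7500], [-4.0000, -1.2500]] (det J = -8.0000).
Solving J·Δ = −F gives Δ = (0.7266, -3.1250).

(0.7266, -3.1250)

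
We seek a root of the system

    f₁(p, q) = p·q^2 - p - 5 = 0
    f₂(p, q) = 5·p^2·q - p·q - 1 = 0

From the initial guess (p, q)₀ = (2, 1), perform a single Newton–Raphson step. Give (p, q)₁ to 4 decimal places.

At (2, 1): F = (-5.0000, 17.0000).
Jacobian J = [[q^2 - 1, 2·p·q], [10·p·q - q, 5·p^2 - p]].
At the point, J = [[0.0000, 4.0000], [19.0000, 18.0000]] (det J = -76.0000).
Solving J·Δ = −F gives Δ = (-2.0789, 1.2500).
Then the next iterate is (p, q)₁ = (-0.0789, 2.2500).

(-0.0789, 2.2500)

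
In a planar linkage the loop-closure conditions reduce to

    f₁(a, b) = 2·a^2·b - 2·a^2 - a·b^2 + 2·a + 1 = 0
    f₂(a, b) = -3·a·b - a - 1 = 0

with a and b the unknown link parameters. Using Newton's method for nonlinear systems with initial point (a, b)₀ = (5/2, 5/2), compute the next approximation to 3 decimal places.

At (5/2, 5/2): F = (9.125, -22.250).
Jacobian J = [[4·a·b - 4·a - b^2 + 2, 2·a^2 - 2·a·b], [-3·b - 1, -3·a]].
At the point, J = [[10.750, 0.000], [-8.500, -7.500]] (det J = -80.625).
Solving J·Δ = −F gives Δ = (-0.849, -2.005).
Then the next iterate is (a, b)₁ = (1.651, 0.495).

(1.651, 0.495)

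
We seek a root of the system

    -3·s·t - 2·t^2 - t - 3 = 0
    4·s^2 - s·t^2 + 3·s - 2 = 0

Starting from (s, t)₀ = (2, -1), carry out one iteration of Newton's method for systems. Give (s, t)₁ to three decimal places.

At (2, -1): F = (2.000, 18.000).
Jacobian J = [[-3·t, -3·s - 4·t - 1], [8·s - t^2 + 3, -2·s·t]].
At the point, J = [[3.000, -3.000], [18.000, 4.000]] (det J = 66.000).
Solving J·Δ = −F gives Δ = (-0.939, -0.273).
Then the next iterate is (s, t)₁ = (1.061, -1.273).

(1.061, -1.273)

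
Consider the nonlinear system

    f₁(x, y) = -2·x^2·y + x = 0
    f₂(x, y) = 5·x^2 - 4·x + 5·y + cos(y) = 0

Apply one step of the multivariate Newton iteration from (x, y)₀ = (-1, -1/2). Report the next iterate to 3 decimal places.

(-0.559, -0.720)

At (-1, -1/2): F = (0.000, 7.37758).
Jacobian J = [[-4·x·y + 1, -2·x^2], [10·x - 4, -sin(y) + 5]].
At the point, J = [[-1.000, -2.000], [-14.000, 5.47943]] (det J = -33.47943).
Solving J·Δ = −F gives Δ = (0.441, -0.220).
Then the next iterate is (x, y)₁ = (-0.559, -0.720).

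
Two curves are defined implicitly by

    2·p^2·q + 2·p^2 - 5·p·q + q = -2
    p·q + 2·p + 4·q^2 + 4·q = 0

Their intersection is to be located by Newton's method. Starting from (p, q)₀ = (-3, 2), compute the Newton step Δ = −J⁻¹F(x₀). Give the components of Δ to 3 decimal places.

At (-3, 2): F = (88.000, 12.000).
Jacobian J = [[4·p·q + 4·p - 5·q, 2·p^2 - 5·p + 1], [q + 2, p + 8·q + 4]].
At the point, J = [[-46.000, 34.000], [4.000, 17.000]] (det J = -918.000).
Solving J·Δ = −F gives Δ = (1.185, -0.985).

(1.185, -0.985)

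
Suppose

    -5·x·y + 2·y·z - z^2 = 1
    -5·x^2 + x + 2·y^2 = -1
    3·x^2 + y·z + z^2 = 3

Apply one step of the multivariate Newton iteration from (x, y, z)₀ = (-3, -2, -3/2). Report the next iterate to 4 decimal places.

At (-3, -2, -3/2): F = (-27.2500, -39.0000, 29.2500).
Jacobian J = [[-5·y, -5·x + 2·z, 2·y - 2·z], [-10·x + 1, 4·y, 0], [6·x, z, y + 2·z]].
At the point, J = [[10.0000, 12.0000, -1.0000], [31.0000, -8.0000, 0.0000], [-18.0000, -1.5000, -5.0000]] (det J = 2450.5000).
Solving J·Δ = −F gives Δ = (1.5191, 1.0114, 0.0779).
Then the next iterate is (x, y, z)₁ = (-1.4809, -0.9886, -1.4221).

(-1.4809, -0.9886, -1.4221)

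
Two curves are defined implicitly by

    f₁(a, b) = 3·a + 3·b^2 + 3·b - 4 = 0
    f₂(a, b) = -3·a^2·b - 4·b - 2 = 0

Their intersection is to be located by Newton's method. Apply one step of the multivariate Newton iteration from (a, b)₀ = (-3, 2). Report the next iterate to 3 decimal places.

(-1.728, 1.412)

At (-3, 2): F = (5.000, -64.000).
Jacobian J = [[3, 6·b + 3], [-6·a·b, -3·a^2 - 4]].
At the point, J = [[3.000, 15.000], [36.000, -31.000]] (det J = -633.000).
Solving J·Δ = −F gives Δ = (1.272, -0.588).
Then the next iterate is (a, b)₁ = (-1.728, 1.412).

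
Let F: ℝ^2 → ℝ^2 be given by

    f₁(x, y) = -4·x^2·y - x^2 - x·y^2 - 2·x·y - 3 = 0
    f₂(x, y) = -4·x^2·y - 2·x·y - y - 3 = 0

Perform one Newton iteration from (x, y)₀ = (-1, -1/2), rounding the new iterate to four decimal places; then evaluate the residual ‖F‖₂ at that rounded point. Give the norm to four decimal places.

3.1614

At (-1, -1/2): F = (-2.7500, -1.5000).
Jacobian J = [[-8·x·y - 2·x - y^2 - 2·y, -4·x^2 - 2·x·y - 2·x], [-8·x·y - 2·y, -4·x^2 - 2·x - 1]].
At the point, J = [[-1.2500, -3.0000], [-3.0000, -3.0000]] (det J = -5.2500).
Solving J·Δ = −F gives Δ = (0.7143, -1.2143).
Then the next iterate is (x, y)₁ = (-0.2857, -1.7143).
Re-evaluating at (-0.2857, -1.7143): F = (-2.661838, -1.705536), so ‖F‖₂ = 3.1614.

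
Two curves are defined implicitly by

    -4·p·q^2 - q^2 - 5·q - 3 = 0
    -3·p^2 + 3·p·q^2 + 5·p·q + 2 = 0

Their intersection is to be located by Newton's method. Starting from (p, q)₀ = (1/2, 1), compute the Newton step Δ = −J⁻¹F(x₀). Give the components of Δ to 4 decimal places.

At (1/2, 1): F = (-11.0000, 5.2500).
Jacobian J = [[-4·q^2, -8·p·q - 2·q - 5], [-6·p + 3·q^2 + 5·q, 6·p·q + 5·p]].
At the point, J = [[-4.0000, -11.0000], [5.0000, 5.5000]] (det J = 33.0000).
Solving J·Δ = −F gives Δ = (0.0833, -1.0303).

(0.0833, -1.0303)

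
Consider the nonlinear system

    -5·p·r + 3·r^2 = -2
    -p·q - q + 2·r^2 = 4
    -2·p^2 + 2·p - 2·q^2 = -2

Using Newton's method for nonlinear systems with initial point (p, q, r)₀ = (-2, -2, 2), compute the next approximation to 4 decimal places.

At (-2, -2, 2): F = (34.0000, 2.0000, -18.0000).
Jacobian J = [[-5·r, 0, -5·p + 6·r], [-q, -p - 1, 4·r], [-4·p + 2, -4·q, 0]].
At the point, J = [[-10.0000, 0.0000, 22.0000], [2.0000, 1.0000, 8.0000], [10.0000, 8.0000, 0.0000]] (det J = 772.0000).
Solving J·Δ = −F gives Δ = (1.8497, -0.0622, -0.7047).
Then the next iterate is (p, q, r)₁ = (-0.1503, -2.0622, 1.2953).

(-0.1503, -2.0622, 1.2953)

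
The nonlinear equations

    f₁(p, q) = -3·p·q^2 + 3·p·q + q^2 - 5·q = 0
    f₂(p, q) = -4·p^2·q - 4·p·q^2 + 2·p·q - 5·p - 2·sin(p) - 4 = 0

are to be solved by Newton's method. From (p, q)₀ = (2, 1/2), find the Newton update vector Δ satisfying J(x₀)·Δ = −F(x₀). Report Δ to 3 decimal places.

(-1.261, -0.424)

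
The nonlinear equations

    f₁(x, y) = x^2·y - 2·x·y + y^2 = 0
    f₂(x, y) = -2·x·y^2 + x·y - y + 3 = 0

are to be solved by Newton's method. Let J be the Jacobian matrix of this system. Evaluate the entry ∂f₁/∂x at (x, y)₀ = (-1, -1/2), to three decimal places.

∂f₁/∂x = 2·x·y - 2·y.
At (-1, -1/2) this is 2.000.

2.000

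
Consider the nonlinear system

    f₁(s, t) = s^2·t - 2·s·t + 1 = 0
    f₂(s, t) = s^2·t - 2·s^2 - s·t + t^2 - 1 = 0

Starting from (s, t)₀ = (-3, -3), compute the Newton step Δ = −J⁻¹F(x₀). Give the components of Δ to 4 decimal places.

At (-3, -3): F = (-44.0000, -46.0000).
Jacobian J = [[2·s·t - 2·t, s^2 - 2·s], [2·s·t - 4·s - t, s^2 - s + 2·t]].
At the point, J = [[24.0000, 15.0000], [33.0000, 6.0000]] (det J = -351.0000).
Solving J·Δ = −F gives Δ = (1.2137, 0.9915).

(1.2137, 0.9915)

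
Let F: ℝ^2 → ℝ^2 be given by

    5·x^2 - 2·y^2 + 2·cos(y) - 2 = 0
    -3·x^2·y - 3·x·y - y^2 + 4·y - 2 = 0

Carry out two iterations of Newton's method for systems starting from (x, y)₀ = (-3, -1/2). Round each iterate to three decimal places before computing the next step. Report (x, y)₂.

(1.605, 6.382)

At (-3, -1/2): F = (44.25517, 4.750).
Jacobian J = [[10·x, -4·y - 2·sin(y)], [-6·x·y - 3·y, -3·x^2 - 3·x - 2·y + 4]].
At the point, J = [[-30.000, 2.95885], [-7.500, -13.000]] (det J = 412.19138).
Solving J·Δ = −F gives Δ = (1.430, -0.460).
Then the next iterate is (x, y)₁ = (-1.570, -0.960).
Round to (-1.570, -0.960) and repeat: F = (9.62834, -4.18429), J = [[-15.700, 5.47838], [-6.16320, 3.23530]].
Δ = (3.175, 7.342), so (x, y)₂ = (1.605, 6.382).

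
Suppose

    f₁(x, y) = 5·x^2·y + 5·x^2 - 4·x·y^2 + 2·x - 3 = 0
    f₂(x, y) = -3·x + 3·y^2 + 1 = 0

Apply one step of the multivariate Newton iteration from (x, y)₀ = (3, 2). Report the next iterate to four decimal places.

(1.7907, 1.3643)

At (3, 2): F = (90.0000, 4.0000).
Jacobian J = [[10·x·y + 10·x - 4·y^2 + 2, 5·x^2 - 8·x·y], [-3, 6·y]].
At the point, J = [[76.0000, -3.0000], [-3.0000, 12.0000]] (det J = 903.0000).
Solving J·Δ = −F gives Δ = (-1.2093, -0.6357).
Then the next iterate is (x, y)₁ = (1.7907, 1.3643).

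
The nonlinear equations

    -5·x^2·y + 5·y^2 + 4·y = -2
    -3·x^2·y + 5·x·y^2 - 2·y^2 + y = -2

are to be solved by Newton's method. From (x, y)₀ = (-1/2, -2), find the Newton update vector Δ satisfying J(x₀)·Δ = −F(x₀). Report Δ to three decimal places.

(-0.280, 1.119)

At (-1/2, -2): F = (16.500, -16.500).
Jacobian J = [[-10·x·y, -5·x^2 + 10·y + 4], [-6·x·y + 5·y^2, -3·x^2 + 10·x·y - 4·y + 1]].
At the point, J = [[-10.000, -17.250], [14.000, 18.250]] (det J = 59.000).
Solving J·Δ = −F gives Δ = (-0.280, 1.119).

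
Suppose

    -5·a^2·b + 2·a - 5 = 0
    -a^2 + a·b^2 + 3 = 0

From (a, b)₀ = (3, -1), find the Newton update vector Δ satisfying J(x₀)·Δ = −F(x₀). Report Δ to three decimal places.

(-0.986, 0.321)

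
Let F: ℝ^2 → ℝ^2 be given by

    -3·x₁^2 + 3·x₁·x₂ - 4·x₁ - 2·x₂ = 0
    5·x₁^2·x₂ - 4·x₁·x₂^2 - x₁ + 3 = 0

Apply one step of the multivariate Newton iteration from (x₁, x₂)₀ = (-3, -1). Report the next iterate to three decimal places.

(-2.247, -0.611)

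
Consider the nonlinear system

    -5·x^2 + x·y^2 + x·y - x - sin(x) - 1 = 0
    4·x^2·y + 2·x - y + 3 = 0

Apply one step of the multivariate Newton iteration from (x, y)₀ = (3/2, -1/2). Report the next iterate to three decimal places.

At (3/2, -1/2): F = (-15.12249, 2.000).
Jacobian J = [[-10·x + y^2 + y - cos(x) - 1, 2·x·y + x], [8·x·y + 2, 4·x^2 - 1]].
At the point, J = [[-16.32074, 0.000], [-4.000, 8.000]] (det J = -130.56590).
Solving J·Δ = −F gives Δ = (-0.927, -0.713).
Then the next iterate is (x, y)₁ = (0.573, -1.213).

(0.573, -1.213)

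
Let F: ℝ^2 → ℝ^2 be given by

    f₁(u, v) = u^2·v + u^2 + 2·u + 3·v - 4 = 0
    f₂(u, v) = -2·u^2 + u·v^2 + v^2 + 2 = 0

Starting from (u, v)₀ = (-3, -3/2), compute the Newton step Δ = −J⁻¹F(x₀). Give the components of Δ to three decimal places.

At (-3, -3/2): F = (-19.000, -20.500).
Jacobian J = [[2·u·v + 2·u + 2, u^2 + 3], [-4·u + v^2, 2·u·v + 2·v]].
At the point, J = [[5.000, 12.000], [14.250, 6.000]] (det J = -141.000).
Solving J·Δ = −F gives Δ = (0.936, 1.193).

(0.936, 1.193)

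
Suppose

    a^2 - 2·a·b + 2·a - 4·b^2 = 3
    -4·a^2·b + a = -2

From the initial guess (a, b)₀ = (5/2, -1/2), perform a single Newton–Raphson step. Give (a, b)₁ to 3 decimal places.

At (5/2, -1/2): F = (9.750, 17.000).
Jacobian J = [[2·a - 2·b + 2, -2·a - 8·b], [-8·a·b + 1, -4·a^2]].
At the point, J = [[8.000, -1.000], [11.000, -25.000]] (det J = -189.000).
Solving J·Δ = −F gives Δ = (-1.200, 0.152).
Then the next iterate is (a, b)₁ = (1.300, -0.348).

(1.300, -0.348)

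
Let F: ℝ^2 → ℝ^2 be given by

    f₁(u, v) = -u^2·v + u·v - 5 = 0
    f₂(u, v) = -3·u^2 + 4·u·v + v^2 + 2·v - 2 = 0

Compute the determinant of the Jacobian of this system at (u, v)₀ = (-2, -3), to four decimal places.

J = [[-2·u·v + v, -u^2 + u], [-6·u + 4·v, 4·u + 2·v + 2]].
At the point, J = [[-15.0000, -6.0000], [0.0000, -12.0000]].
det J = 180.0000.

180.0000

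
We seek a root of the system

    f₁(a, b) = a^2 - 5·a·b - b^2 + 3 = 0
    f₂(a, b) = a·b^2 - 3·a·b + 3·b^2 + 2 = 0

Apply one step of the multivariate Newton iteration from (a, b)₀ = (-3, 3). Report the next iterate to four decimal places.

(-2.0952, -0.2222)

At (-3, 3): F = (48.0000, 29.0000).
Jacobian J = [[2·a - 5·b, -5·a - 2·b], [b^2 - 3·b, 2·a·b - 3·a + 6·b]].
At the point, J = [[-21.0000, 9.0000], [0.0000, 9.0000]] (det J = -189.0000).
Solving J·Δ = −F gives Δ = (0.9048, -3.2222).
Then the next iterate is (a, b)₁ = (-2.0952, -0.2222).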